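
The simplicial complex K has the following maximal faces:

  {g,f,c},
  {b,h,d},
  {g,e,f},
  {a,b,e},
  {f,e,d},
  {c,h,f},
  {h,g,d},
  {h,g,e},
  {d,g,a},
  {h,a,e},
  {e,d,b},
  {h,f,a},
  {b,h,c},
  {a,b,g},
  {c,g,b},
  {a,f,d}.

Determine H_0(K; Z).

Take the total order a < b < c < d < e < f < g < h on the vertex set. Then K (dimension 2) consists of the simplices:

  0-simplices (8): a, b, c, d, e, f, g, h
  1-simplices (24): ab, ad, ae, af, ag, ah, bc, bd, be, bg, bh, cf, cg, ch, de, df, dg, dh, ef, eg, eh, fg, fh, gh
  2-simplices (16): abe, abg, adf, adg, aeh, afh, bcg, bch, bde, bdh, cfg, cfh, def, dgh, efg, egh

giving chain groups C_0 ≅ Z^8, C_1 ≅ Z^24, C_2 ≅ Z^16.

∂_1: C_1 → C_0 maps an edge to its endpoints' difference, ∂[p,q] = q − p. For instance
  ∂be = e − b.
This gives a 8×24 integer matrix of rank 7; reducing to Smith normal form yields diagonal entries (1,1,1,1,1,1,1).

The boundary map ∂_2: C_2 → C_1 acts by ∂[p,q,r] = [q,r] − [p,r] + [p,q]. For instance
  ∂bch = ch − bh + bc,
  ∂cfh = fh − ch + cf.
As a 24×16 matrix over Z this has rank 15, with invariant factors (1,1,1,1,1,1,1,1,1,1,1,1,1,1,1).

Now H_k = ker ∂_k / im ∂_{k+1}, so:

  H_0: rank C_0 − rank ∂_1 = 8 − 7 = 1, and the invariant factors of ∂_1 are all 1, so H_0 ≅ Z.

(K is a triangulation of the torus T^2.)

H_0 = Z.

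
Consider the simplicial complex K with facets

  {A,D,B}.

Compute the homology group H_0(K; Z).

We work with the vertex ordering A < B < D. The simplices of K, each written with vertices in increasing order, are:

  0-simplices (3): A, B, D
  1-simplices (3): AB, AD, BD
  2-simplices (1): ABD

giving chain groups C_0 ≅ Z^3, C_1 ≅ Z^3, C_2 ≅ Z^1.

∂_1: C_1 → C_0 maps an edge to its endpoints' difference, ∂[p,q] = q − p. For instance
  ∂AB = B − A.
The resulting 3×3 matrix has rank 2, and its Smith normal form has invariant factors (1,1).

The boundary map ∂_2: C_2 → C_1 acts by ∂[p,q,r] = [q,r] − [p,r] + [p,q]. For instance
  ∂ABD = BD − AD + AB.
This gives a 3×1 integer matrix of rank 1; reducing to Smith normal form yields diagonal entries (1).

Computing H_k = (kernel of ∂_k) / (image of ∂_{k+1}):

  H_0: rank C_0 − rank ∂_1 = 3 − 2 = 1, and the invariant factors of ∂_1 are all 1, so H_0 ≅ Z.

H_0 ≅ Z.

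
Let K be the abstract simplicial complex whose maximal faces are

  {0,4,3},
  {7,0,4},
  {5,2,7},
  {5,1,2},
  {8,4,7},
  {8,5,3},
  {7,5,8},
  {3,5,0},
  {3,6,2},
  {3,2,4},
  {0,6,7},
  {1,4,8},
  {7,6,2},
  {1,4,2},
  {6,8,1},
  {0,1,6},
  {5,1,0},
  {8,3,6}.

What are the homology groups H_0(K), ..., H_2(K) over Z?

H_0 = Z,  H_1 = Z^2,  H_2 = Z.

We work with the vertex ordering 0 < 1 < 2 < 3 < 4 < 5 < 6 < 7 < 8. The simplices of K, each written with vertices in increasing order, are:

  0-simplices (9): [0], [1], [2], [3], [4], [5], [6], [7], [8]
  1-simplices (27): (27 of them)
  2-simplices (18): [0,1,5], [0,1,6], [0,3,4], [0,3,5], [0,4,7], [0,6,7], [1,2,4], [1,2,5], [1,4,8], [1,6,8], [2,3,4], [2,3,6], [2,5,7], [2,6,7], [3,5,8], [3,6,8], [4,7,8], [5,7,8]

Hence C_0 ≅ Z^9, C_1 ≅ Z^27, C_2 ≅ Z^18.

The boundary map ∂_1: C_1 → C_0 maps an edge to its endpoints' difference, ∂[p,q] = q − p. For instance
  ∂[3,4] = [4] − [3].
The 9×27 boundary matrix has rank 8 and Smith normal form diag(1,1,1,1,1,1,1,1).

∂_2: C_2 → C_1 sends each 2-simplex [p,q,r] to [q,r] − [p,r] + [p,q]. For instance
  ∂[1,6,8] = [6,8] − [1,8] + [1,6],
  ∂[2,3,6] = [3,6] − [2,6] + [2,3].
The 27×18 boundary matrix has rank 17 and Smith normal form diag(1,1,1,1,1,1,1,1,1,1,1,1,1,1,1,1,1).

Computing H_k = (kernel of ∂_k) / (image of ∂_{k+1}):

  H_0: rank C_0 − rank ∂_1 = 9 − 8 = 1, and the invariant factors of ∂_1 are all 1, so H_0 = Z.
  H_1: rank ker ∂_1 − rank ∂_2 = (27 − 8) − 17 = 2, and the invariant factors of ∂_2 are all 1, so H_1 = Z^2.
  H_2: rank ker ∂_2 − rank ∂_3 = (18 − 17) − 0 = 1, and there is no ∂_3, so H_2 = Z.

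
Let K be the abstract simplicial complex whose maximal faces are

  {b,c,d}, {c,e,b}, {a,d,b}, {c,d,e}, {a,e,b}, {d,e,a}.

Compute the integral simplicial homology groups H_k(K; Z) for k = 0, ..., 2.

H_0 = Z,  H_1 = 0,  H_2 = Z.

We work with the vertex ordering a < b < c < d < e. The simplices of K, each written with vertices in increasing order, are:

  0-simplices (5): a, b, c, d, e
  1-simplices (9): ab, ad, ae, bc, bd, be, cd, ce, de
  2-simplices (6): abd, abe, ade, bcd, bce, cde

giving chain groups C_0 ≅ Z^5, C_1 ≅ Z^9, C_2 ≅ Z^6.

Boundary ∂_1: C_1 → C_0 is given by ∂[p,q] = [q] − [p].
The resulting 5×9 matrix has rank 4, and its Smith normal form has invariant factors (1,1,1,1).

Boundary ∂_2: C_2 → C_1 sends each 2-simplex [p,q,r] to [q,r] − [p,r] + [p,q]. For instance
  ∂ade = de − ae + ad,
  ∂abd = bd − ad + ab.
The resulting 9×6 matrix has rank 5, and its Smith normal form has invariant factors (1,1,1,1,1).

Reading off H_k = ker ∂_k / im ∂_{k+1}:

  H_0: rank C_0 − rank ∂_1 = 5 − 4 = 1, and the invariant factors of ∂_1 are all 1, so H_0 ≅ Z.
  H_1: rank ker ∂_1 − rank ∂_2 = (9 − 4) − 5 = 0, and the invariant factors of ∂_2 are all 1, so H_1 ≅ 0.
  H_2: rank ker ∂_2 − rank ∂_3 = (6 − 5) − 0 = 1, and there is no ∂_3, so H_2 ≅ Z.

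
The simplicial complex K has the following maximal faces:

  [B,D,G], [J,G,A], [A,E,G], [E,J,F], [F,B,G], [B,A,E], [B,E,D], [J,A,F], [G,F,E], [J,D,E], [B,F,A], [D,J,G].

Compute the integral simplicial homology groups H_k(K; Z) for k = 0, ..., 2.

Order the vertices as A < B < D < E < F < G < J. Listing each simplex with vertices in this order, K has dimension 2 with simplices:

  0-simplices (7): A, B, D, E, F, G, J
  1-simplices (18): AB, AE, AF, AG, AJ, BD, BE, BF, BG, DE, DG, DJ, EF, EG, EJ, FG, FJ, GJ
  2-simplices (12): ABE, ABF, AEG, AFJ, AGJ, BDE, BDG, BFG, DEJ, DGJ, EFG, EFJ

so the chain groups are C_0 ≅ Z^7, C_1 ≅ Z^18, C_2 ≅ Z^12.

Boundary ∂_1: C_1 → C_0 is given by ∂[p,q] = [q] − [p].
The 7×18 boundary matrix has rank 6 and Smith normal form diag(1,1,1,1,1,1).

The boundary map ∂_2: C_2 → C_1 acts by ∂[p,q,r] = [q,r] − [p,r] + [p,q]. For instance
  ∂BDG = DG − BG + BD,
  ∂AFJ = FJ − AJ + AF.
As a 18×12 matrix over Z this has rank 12, with invariant factors (1,1,1,1,1,1,1,1,1,1,1,2).

From H_k ≅ ker(∂_k) / im(∂_{k+1}) we obtain:

  H_0: rank C_0 − rank ∂_1 = 7 − 6 = 1, and the invariant factors of ∂_1 are all 1, so H_0 = Z.
  H_1: rank ker ∂_1 − rank ∂_2 = (18 − 6) − 12 = 0, and ∂_2 has invariant factor 2 > 1, so H_1 = Z/2Z.
  H_2: rank ker ∂_2 − rank ∂_3 = (12 − 12) − 0 = 0, and there is no ∂_3, so H_2 = 0.

H_0 ≅ Z,  H_1 ≅ Z/2Z,  H_2 = 0.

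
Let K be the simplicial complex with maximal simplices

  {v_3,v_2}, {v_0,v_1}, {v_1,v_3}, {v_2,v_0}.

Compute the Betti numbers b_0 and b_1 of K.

b_0 = 1, b_1 = 1.

Take the total order v_0 < v_1 < v_2 < v_3 on the vertex set. Then K (dimension 1) consists of the simplices:

  0-simplices (4): [v_0], [v_1], [v_2], [v_3]
  1-simplices (4): [v_0,v_1], [v_0,v_2], [v_1,v_3], [v_2,v_3]

Hence C_0 ≅ Z^4, C_1 ≅ Z^4.

∂_1: C_1 → C_0 sends each edge [p,q] (with p < q) to q − p. For instance
  ∂[v_1,v_3] = [v_3] − [v_1].
The resulting 4×4 matrix has rank 3, and its Smith normal form has invariant factors (1,1,1).

Now H_k = ker ∂_k / im ∂_{k+1}, so:

  H_0: rank C_0 − rank ∂_1 = 4 − 3 = 1, and the invariant factors of ∂_1 are all 1, so H_0 = Z.
  H_1: rank ker ∂_1 − rank ∂_2 = (4 − 3) − 0 = 1, and there is no ∂_2, so H_1 = Z.

Hence the Betti numbers are b_0 = 1, b_1 = 1.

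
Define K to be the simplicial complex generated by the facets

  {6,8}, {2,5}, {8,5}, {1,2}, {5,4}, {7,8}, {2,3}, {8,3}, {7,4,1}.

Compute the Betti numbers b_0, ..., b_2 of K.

b_0 = 1, b_1 = 3, b_2 = 0.

Take the total order 1 < 2 < 3 < 4 < 5 < 6 < 7 < 8 on the vertex set. Then K (dimension 2) consists of the simplices:

  0-simplices (8): [1], [2], [3], [4], [5], [6], [7], [8]
  1-simplices (11): [1,2], [1,4], [1,7], [2,3], [2,5], [3,8], [4,5], [4,7], [5,8], [6,8], [7,8]
  2-simplices (1): [1,4,7]

so the chain groups are C_0 ≅ Z^8, C_1 ≅ Z^11, C_2 ≅ Z^1.

The boundary map ∂_1: C_1 → C_0 is given by ∂[p,q] = [q] − [p]. For instance
  ∂[6,8] = [8] − [6].
As a 8×11 matrix over Z this has rank 7, with invariant factors (1,1,1,1,1,1,1).

The boundary map ∂_2: C_2 → C_1 sends each 2-simplex [p,q,r] to [q,r] − [p,r] + [p,q]. For instance
  ∂[1,4,7] = [4,7] − [1,7] + [1,4].
This gives a 11×1 integer matrix of rank 1; reducing to Smith normal form yields diagonal entries (1).

Now H_k = ker ∂_k / im ∂_{k+1}, so:

  H_0: rank C_0 − rank ∂_1 = 8 − 7 = 1, and the invariant factors of ∂_1 are all 1, so H_0 ≅ Z.
  H_1: rank ker ∂_1 − rank ∂_2 = (11 − 7) − 1 = 3, and the invariant factors of ∂_2 are all 1, so H_1 ≅ Z^3.
  H_2: rank ker ∂_2 − rank ∂_3 = (1 − 1) − 0 = 0, and there is no ∂_3, so H_2 ≅ 0.

As a check, the Euler characteristic is 8 − 11 + 1 = -2, which agrees with 1 − 3 + 0 = -2.

Hence the Betti numbers are b_0 = 1, b_1 = 3, b_2 = 0.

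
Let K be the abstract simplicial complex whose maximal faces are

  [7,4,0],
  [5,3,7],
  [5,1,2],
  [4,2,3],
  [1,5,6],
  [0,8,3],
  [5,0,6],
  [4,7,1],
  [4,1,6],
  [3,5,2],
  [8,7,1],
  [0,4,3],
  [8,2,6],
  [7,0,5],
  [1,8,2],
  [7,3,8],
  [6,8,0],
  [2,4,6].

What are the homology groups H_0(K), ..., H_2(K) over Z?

H_0 = Z,  H_1 = Z ⊕ Z_2,  H_2 = 0.

Fix the vertex order 0 < 1 < 2 < 3 < 4 < 5 < 6 < 7 < 8 and write every simplex with vertices in increasing order. Then dim K = 2 and the simplices of K are:

  0-simplices (9): [0], [1], [2], [3], [4], [5], [6], [7], [8]
  1-simplices (27): (27 of them)
  2-simplices (18): [0,3,4], [0,3,8], [0,4,7], [0,5,6], [0,5,7], [0,6,8], [1,2,5], [1,2,8], [1,4,6], [1,4,7], [1,5,6], [1,7,8], [2,3,4], [2,3,5], [2,4,6], [2,6,8], [3,5,7], [3,7,8]

so the chain groups are C_0 ≅ Z^9, C_1 ≅ Z^27, C_2 ≅ Z^18.

The boundary map ∂_1: C_1 → C_0 maps an edge to its endpoints' difference, ∂[p,q] = q − p. For instance
  ∂[0,7] = [7] − [0].
As a 9×27 matrix over Z this has rank 8, with invariant factors (1,1,1,1,1,1,1,1).

The boundary map ∂_2: C_2 → C_1 maps a triangle to the signed sum of its edges. For instance
  ∂[2,3,5] = [3,5] − [2,5] + [2,3],
  ∂[1,4,6] = [4,6] − [1,6] + [1,4].
This gives a 27×18 integer matrix of rank 18; reducing to Smith normal form yields diagonal entries (1,1,1,1,1,1,1,1,1,1,1,1,1,1,1,1,1,2).

Reading off H_k = ker ∂_k / im ∂_{k+1}:

  H_0: rank C_0 − rank ∂_1 = 9 − 8 = 1, and the invariant factors of ∂_1 are all 1, so H_0 = Z.
  H_1: rank ker ∂_1 − rank ∂_2 = (27 − 8) − 18 = 1, and ∂_2 has invariant factor 2 > 1, so H_1 = Z ⊕ Z_2.
  H_2: rank ker ∂_2 − rank ∂_3 = (18 − 18) − 0 = 0, and there is no ∂_3, so H_2 = 0.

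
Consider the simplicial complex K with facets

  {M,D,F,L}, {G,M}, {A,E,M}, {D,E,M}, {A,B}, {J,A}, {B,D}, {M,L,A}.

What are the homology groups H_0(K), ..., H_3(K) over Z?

H_0 ≅ Z,  H_1 ≅ Z,  H_2 = 0,  H_3 = 0.

Order the vertices as A < B < D < E < F < G < J < L < M. Listing each simplex with vertices in this order, K has dimension 3 with simplices:

  0-simplices (9): A, B, D, E, F, G, J, L, M
  1-simplices (15): AB, AE, AJ, AL, AM, BD, DE, DF, DL, DM, EM, FL, FM, GM, LM
  2-simplices (7): AEM, ALM, DEM, DFL, DFM, DLM, FLM
  3-simplices (1): DFLM

giving chain groups C_0 ≅ Z^9, C_1 ≅ Z^15, C_2 ≅ Z^7, C_3 ≅ Z^1.

The boundary map ∂_1: C_1 → C_0 maps an edge to its endpoints' difference, ∂[p,q] = q − p.
This gives a 9×15 integer matrix of rank 8; reducing to Smith normal form yields diagonal entries (1,1,1,1,1,1,1,1).

∂_2: C_2 → C_1 sends each 2-simplex [p,q,r] to [q,r] − [p,r] + [p,q]. For instance
  ∂FLM = LM − FM + FL,
  ∂ALM = LM − AM + AL.
The resulting 15×7 matrix has rank 6, and its Smith normal form has invariant factors (1,1,1,1,1,1).

∂_3: C_3 → C_2 sends each 3-simplex σ to the alternating sum Σ_i (−1)^i (σ with its i-th vertex removed). For instance
  ∂DFLM = FLM − DLM + DFM − DFL.
The resulting 7×1 matrix has rank 1, and its Smith normal form has invariant factors (1).

From H_k ≅ ker(∂_k) / im(∂_{k+1}) we obtain:

  H_0: rank C_0 − rank ∂_1 = 9 − 8 = 1, and the invariant factors of ∂_1 are all 1, so H_0 = Z.
  H_1: rank ker ∂_1 − rank ∂_2 = (15 − 8) − 6 = 1, and the invariant factors of ∂_2 are all 1, so H_1 = Z.
  H_2: rank ker ∂_2 − rank ∂_3 = (7 − 6) − 1 = 0, and the invariant factors of ∂_3 are all 1, so H_2 = 0.
  H_3: rank ker ∂_3 − rank ∂_4 = (1 − 1) − 0 = 0, and there is no ∂_4, so H_3 = 0.

As a check, the Euler characteristic is 9 − 15 + 7 − 1 = 0, which agrees with 1 − 1 + 0 − 0 = 0.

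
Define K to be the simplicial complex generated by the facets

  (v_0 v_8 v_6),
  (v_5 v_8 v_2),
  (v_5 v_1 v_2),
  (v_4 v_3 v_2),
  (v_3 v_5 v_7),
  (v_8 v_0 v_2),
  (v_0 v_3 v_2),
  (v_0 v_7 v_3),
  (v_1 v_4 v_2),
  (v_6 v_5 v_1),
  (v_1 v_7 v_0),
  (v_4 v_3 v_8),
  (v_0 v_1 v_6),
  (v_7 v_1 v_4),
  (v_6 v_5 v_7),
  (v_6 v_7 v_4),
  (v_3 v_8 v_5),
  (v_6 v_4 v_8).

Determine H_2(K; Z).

H_2 = 0.

Take the total order v_0 < v_1 < v_2 < v_3 < v_4 < v_5 < v_6 < v_7 < v_8 on the vertex set. Then K (dimension 2) consists of the simplices:

  0-simplices (9): [v_0], [v_1], [v_2], [v_3], [v_4], [v_5], [v_6], [v_7], [v_8]
  1-simplices (27): (27 of them)
  2-simplices (18): (18 of them)

giving chain groups C_0 ≅ Z^9, C_1 ≅ Z^27, C_2 ≅ Z^18.

Boundary ∂_1: C_1 → C_0 sends each edge [p,q] (with p < q) to q − p. For instance
  ∂[v_5,v_7] = [v_7] − [v_5].
As a 9×27 matrix over Z this has rank 8, with invariant factors (1,1,1,1,1,1,1,1).

∂_2: C_2 → C_1 sends each 2-simplex [p,q,r] to [q,r] − [p,r] + [p,q]. For instance
  ∂[v_5,v_6,v_7] = [v_6,v_7] − [v_5,v_7] + [v_5,v_6],
  ∂[v_0,v_1,v_7] = [v_1,v_7] − [v_0,v_7] + [v_0,v_1].
As a 27×18 matrix over Z this has rank 18, with invariant factors (1,1,1,1,1,1,1,1,1,1,1,1,1,1,1,1,1,2).

From H_k ≅ ker(∂_k) / im(∂_{k+1}) we obtain:

  H_2: rank ker ∂_2 − rank ∂_3 = (18 − 18) − 0 = 0, and there is no ∂_3, so H_2 ≅ 0.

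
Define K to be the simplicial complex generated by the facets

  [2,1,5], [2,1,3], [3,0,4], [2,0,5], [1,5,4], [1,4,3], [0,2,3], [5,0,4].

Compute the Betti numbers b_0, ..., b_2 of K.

Order the vertices as 0 < 1 < 2 < 3 < 4 < 5. Listing each simplex with vertices in this order, K has dimension 2 with simplices:

  0-simplices (6): [0], [1], [2], [3], [4], [5]
  1-simplices (12): [0,2], [0,3], [0,4], [0,5], [1,2], [1,3], [1,4], [1,5], [2,3], [2,5], [3,4], [4,5]
  2-simplices (8): [0,2,3], [0,2,5], [0,3,4], [0,4,5], [1,2,3], [1,2,5], [1,3,4], [1,4,5]

so the chain groups are C_0 ≅ Z^6, C_1 ≅ Z^12, C_2 ≅ Z^8.

∂_1: C_1 → C_0 maps an edge to its endpoints' difference, ∂[p,q] = q − p. For instance
  ∂[3,4] = [4] − [3].
As a 6×12 matrix over Z this has rank 5, with invariant factors (1,1,1,1,1).

The boundary map ∂_2: C_2 → C_1 acts by ∂[p,q,r] = [q,r] − [p,r] + [p,q]. For instance
  ∂[0,4,5] = [4,5] − [0,5] + [0,4],
  ∂[1,2,3] = [2,3] − [1,3] + [1,2].
As a 12×8 matrix over Z this has rank 7, with invariant factors (1,1,1,1,1,1,1).

Computing H_k = (kernel of ∂_k) / (image of ∂_{k+1}):

  H_0: rank C_0 − rank ∂_1 = 6 − 5 = 1, and the invariant factors of ∂_1 are all 1, so H_0 = Z.
  H_1: rank ker ∂_1 − rank ∂_2 = (12 − 5) − 7 = 0, and the invariant factors of ∂_2 are all 1, so H_1 = 0.
  H_2: rank ker ∂_2 − rank ∂_3 = (8 − 7) − 0 = 1, and there is no ∂_3, so H_2 = Z.

(K is a triangulation of the 2-sphere S^2.)

Hence the Betti numbers are b_0 = 1, b_1 = 0, b_2 = 1.

b_0 = 1, b_1 = 0, b_2 = 1.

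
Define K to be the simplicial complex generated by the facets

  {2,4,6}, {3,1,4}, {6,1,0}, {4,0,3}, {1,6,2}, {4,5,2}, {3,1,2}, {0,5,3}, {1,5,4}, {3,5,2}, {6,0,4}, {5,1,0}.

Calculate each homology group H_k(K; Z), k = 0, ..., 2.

Fix the vertex order 0 < 1 < 2 < 3 < 4 < 5 < 6 and write every simplex with vertices in increasing order. Then dim K = 2 and the simplices of K are:

  0-simplices (7): [0], [1], [2], [3], [4], [5], [6]
  1-simplices (18): [0,1], [0,3], [0,4], [0,5], [0,6], [1,2], [1,3], [1,4], [1,5], [1,6], [2,3], [2,4], [2,5], [2,6], [3,4], [3,5], [4,5], [4,6]
  2-simplices (12): [0,1,5], [0,1,6], [0,3,4], [0,3,5], [0,4,6], [1,2,3], [1,2,6], [1,3,4], [1,4,5], [2,3,5], [2,4,5], [2,4,6]

Hence C_0 ≅ Z^7, C_1 ≅ Z^18, C_2 ≅ Z^12.

The boundary map ∂_1: C_1 → C_0 sends each edge [p,q] (with p < q) to q − p. For instance
  ∂[0,3] = [3] − [0].
This gives a 7×18 integer matrix of rank 6; reducing to Smith normal form yields diagonal entries (1,1,1,1,1,1).

Boundary ∂_2: C_2 → C_1 sends each 2-simplex [p,q,r] to [q,r] − [p,r] + [p,q]. For instance
  ∂[2,4,5] = [4,5] − [2,5] + [2,4],
  ∂[0,1,5] = [1,5] − [0,5] + [0,1].
The 18×12 boundary matrix has rank 12 and Smith normal form diag(1,1,1,1,1,1,1,1,1,1,1,2).

Reading off H_k = ker ∂_k / im ∂_{k+1}:

  H_0: rank C_0 − rank ∂_1 = 7 − 6 = 1, and the invariant factors of ∂_1 are all 1, so H_0 = Z.
  H_1: rank ker ∂_1 − rank ∂_2 = (18 − 6) − 12 = 0, and ∂_2 has invariant factor 2 > 1, so H_1 = Z/2Z.
  H_2: rank ker ∂_2 − rank ∂_3 = (12 − 12) − 0 = 0, and there is no ∂_3, so H_2 = 0.

(K is a triangulation of the real projective plane RP^2.)

H_0 ≅ Z,  H_1 ≅ Z/2Z,  H_2 = 0.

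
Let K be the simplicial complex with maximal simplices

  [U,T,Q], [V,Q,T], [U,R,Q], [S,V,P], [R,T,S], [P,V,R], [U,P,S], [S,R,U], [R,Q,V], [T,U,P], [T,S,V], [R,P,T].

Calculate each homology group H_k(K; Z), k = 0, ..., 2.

H_0 ≅ Z,  H_1 ≅ Z_2,  H_2 = 0.

We work with the vertex ordering P < Q < R < S < T < U < V. The simplices of K, each written with vertices in increasing order, are:

  0-simplices (7): P, Q, R, S, T, U, V
  1-simplices (18): PR, PS, PT, PU, PV, QR, QT, QU, QV, RS, RT, RU, RV, ST, SU, SV, TU, TV
  2-simplices (12): PRT, PRV, PSU, PSV, PTU, QRU, QRV, QTU, QTV, RST, RSU, STV

Hence C_0 ≅ Z^7, C_1 ≅ Z^18, C_2 ≅ Z^12.

Boundary ∂_1: C_1 → C_0 maps an edge to its endpoints' difference, ∂[p,q] = q − p. For instance
  ∂SU = U − S.
The resulting 7×18 matrix has rank 6, and its Smith normal form has invariant factors (1,1,1,1,1,1).

The boundary map ∂_2: C_2 → C_1 acts by ∂[p,q,r] = [q,r] − [p,r] + [p,q]. For instance
  ∂PSV = SV − PV + PS,
  ∂STV = TV − SV + ST.
The 18×12 boundary matrix has rank 12 and Smith normal form diag(1,1,1,1,1,1,1,1,1,1,1,2).

Now H_k = ker ∂_k / im ∂_{k+1}, so:

  H_0: rank C_0 − rank ∂_1 = 7 − 6 = 1, and the invariant factors of ∂_1 are all 1, so H_0 ≅ Z.
  H_1: rank ker ∂_1 − rank ∂_2 = (18 − 6) − 12 = 0, and ∂_2 has invariant factor 2 > 1, so H_1 ≅ Z_2.
  H_2: rank ker ∂_2 − rank ∂_3 = (12 − 12) − 0 = 0, and there is no ∂_3, so H_2 ≅ 0.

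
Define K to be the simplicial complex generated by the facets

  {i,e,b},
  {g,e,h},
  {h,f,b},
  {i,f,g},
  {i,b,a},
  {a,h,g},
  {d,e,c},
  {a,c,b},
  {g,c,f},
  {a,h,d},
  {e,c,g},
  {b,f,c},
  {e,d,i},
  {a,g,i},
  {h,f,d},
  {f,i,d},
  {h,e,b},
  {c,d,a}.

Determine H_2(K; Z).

Take the total order a < b < c < d < e < f < g < h < i on the vertex set. Then K (dimension 2) consists of the simplices:

  0-simplices (9): a, b, c, d, e, f, g, h, i
  1-simplices (27): ab, ac, ad, ag, ah, ai, bc, be, bf, bh, bi, cd, ce, cf, cg, de, df, dh, di, eg, eh, ei, fg, fh, fi, gh, gi
  2-simplices (18): abc, abi, acd, adh, agh, agi, bcf, beh, bei, bfh, cde, ceg, cfg, dei, dfh, dfi, egh, fgi

so the chain groups are C_0 ≅ Z^9, C_1 ≅ Z^27, C_2 ≅ Z^18.

∂_1: C_1 → C_0 sends each edge [p,q] (with p < q) to q − p.
As a 9×27 matrix over Z this has rank 8, with invariant factors (1,1,1,1,1,1,1,1).

Boundary ∂_2: C_2 → C_1 maps a triangle to the signed sum of its edges. For instance
  ∂bei = ei − bi + be,
  ∂agi = gi − ai + ag.
This gives a 27×18 integer matrix of rank 17; reducing to Smith normal form yields diagonal entries (1,1,1,1,1,1,1,1,1,1,1,1,1,1,1,1,1).

Computing H_k = (kernel of ∂_k) / (image of ∂_{k+1}):

  H_2: rank ker ∂_2 − rank ∂_3 = (18 − 17) − 0 = 1, and there is no ∂_3, so H_2 = Z.

(K is a triangulation of the torus T^2.)

H_2 = Z.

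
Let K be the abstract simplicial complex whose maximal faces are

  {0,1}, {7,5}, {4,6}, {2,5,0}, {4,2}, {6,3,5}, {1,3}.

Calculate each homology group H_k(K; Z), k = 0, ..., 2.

H_0 ≅ Z,  H_1 ≅ Z^2,  H_2 = 0.

Fix the vertex order 0 < 1 < 2 < 3 < 4 < 5 < 6 < 7 and write every simplex with vertices in increasing order. Then dim K = 2 and the simplices of K are:

  0-simplices (8): [0], [1], [2], [3], [4], [5], [6], [7]
  1-simplices (11): [0,1], [0,2], [0,5], [1,3], [2,4], [2,5], [3,5], [3,6], [4,6], [5,6], [5,7]
  2-simplices (2): [0,2,5], [3,5,6]

giving chain groups C_0 ≅ Z^8, C_1 ≅ Z^11, C_2 ≅ Z^2.

The boundary map ∂_1: C_1 → C_0 maps an edge to its endpoints' difference, ∂[p,q] = q − p.
This gives a 8×11 integer matrix of rank 7; reducing to Smith normal form yields diagonal entries (1,1,1,1,1,1,1).

Boundary ∂_2: C_2 → C_1 sends each 2-simplex [p,q,r] to [q,r] − [p,r] + [p,q]. For instance
  ∂[3,5,6] = [5,6] − [3,6] + [3,5],
  ∂[0,2,5] = [2,5] − [0,5] + [0,2].
The 11×2 boundary matrix has rank 2 and Smith normal form diag(1,1).

From H_k ≅ ker(∂_k) / im(∂_{k+1}) we obtain:

  H_0: rank C_0 − rank ∂_1 = 8 − 7 = 1, and the invariant factors of ∂_1 are all 1, so H_0 ≅ Z.
  H_1: rank ker ∂_1 − rank ∂_2 = (11 − 7) − 2 = 2, and the invariant factors of ∂_2 are all 1, so H_1 ≅ Z^2.
  H_2: rank ker ∂_2 − rank ∂_3 = (2 − 2) − 0 = 0, and there is no ∂_3, so H_2 ≅ 0.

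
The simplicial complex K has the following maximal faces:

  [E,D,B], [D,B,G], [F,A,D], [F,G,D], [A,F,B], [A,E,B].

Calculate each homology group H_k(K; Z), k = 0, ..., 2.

H_0 = Z,  H_1 = Z,  H_2 = 0.

K has 6 vertices, 12 edges, 6 triangles.
rank ∂_0 = 0, rank ∂_1 = 5 ⇒ b_0 = 6 − 0 − 5 = 1; all invariant factors of ∂_1 are 1 so no torsion. So H_0 = Z.
rank ∂_1 = 5, rank ∂_2 = 6 ⇒ b_1 = 12 − 5 − 6 = 1; all invariant factors of ∂_2 are 1 so no torsion. So H_1 = Z.
rank ∂_2 = 6, rank ∂_3 = 0 ⇒ b_2 = 6 − 6 − 0 = 0. So H_2 = 0.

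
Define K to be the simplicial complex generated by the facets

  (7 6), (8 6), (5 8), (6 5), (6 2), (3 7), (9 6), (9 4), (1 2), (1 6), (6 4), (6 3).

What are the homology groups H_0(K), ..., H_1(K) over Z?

H_0 ≅ Z,  H_1 ≅ Z^4.

K has 9 vertices, 12 edges.
rank ∂_0 = 0, rank ∂_1 = 8 ⇒ b_0 = 9 − 0 − 8 = 1; all invariant factors of ∂_1 are 1 so no torsion. So H_0 ≅ Z.
rank ∂_1 = 8, rank ∂_2 = 0 ⇒ b_1 = 12 − 8 − 0 = 4. So H_1 ≅ Z^4.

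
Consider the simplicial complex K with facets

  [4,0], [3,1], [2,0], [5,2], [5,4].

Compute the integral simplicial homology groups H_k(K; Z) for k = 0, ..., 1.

Take the total order 0 < 1 < 2 < 3 < 4 < 5 on the vertex set. Then K (dimension 1) consists of the simplices:

  0-simplices (6): [0], [1], [2], [3], [4], [5]
  1-simplices (5): [0,2], [0,4], [1,3], [2,5], [4,5]

Hence C_0 ≅ Z^6, C_1 ≅ Z^5.

Boundary ∂_1: C_1 → C_0 sends each edge [p,q] (with p < q) to q − p.
As a 6×5 matrix over Z this has rank 4, with invariant factors (1,1,1,1).

Now H_k = ker ∂_k / im ∂_{k+1}, so:

  H_0: rank C_0 − rank ∂_1 = 6 − 4 = 2, and the invariant factors of ∂_1 are all 1, so H_0 ≅ Z^2.
  H_1: rank ker ∂_1 − rank ∂_2 = (5 − 4) − 0 = 1, and there is no ∂_2, so H_1 ≅ Z.

As a check, the Euler characteristic is 6 − 5 = 1, which agrees with 2 − 1 = 1.

H_0 ≅ Z^2,  H_1 ≅ Z.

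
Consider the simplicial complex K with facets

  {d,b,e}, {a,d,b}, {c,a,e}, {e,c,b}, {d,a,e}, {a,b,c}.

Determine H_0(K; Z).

Take the total order a < b < c < d < e on the vertex set. Then K (dimension 2) consists of the simplices:

  0-simplices (5): a, b, c, d, e
  1-simplices (9): ab, ac, ad, ae, bc, bd, be, ce, de
  2-simplices (6): abc, abd, ace, ade, bce, bde

so the chain groups are C_0 ≅ Z^5, C_1 ≅ Z^9, C_2 ≅ Z^6.

Boundary ∂_1: C_1 → C_0 maps an edge to its endpoints' difference, ∂[p,q] = q − p.
This gives a 5×9 integer matrix of rank 4; reducing to Smith normal form yields diagonal entries (1,1,1,1).

The boundary map ∂_2: C_2 → C_1 maps a triangle to the signed sum of its edges. For instance
  ∂ace = ce − ae + ac,
  ∂abd = bd − ad + ab.
The 9×6 boundary matrix has rank 5 and Smith normal form diag(1,1,1,1,1).

Now H_k = ker ∂_k / im ∂_{k+1}, so:

  H_0: rank C_0 − rank ∂_1 = 5 − 4 = 1, and the invariant factors of ∂_1 are all 1, so H_0 = Z.

H_0 = Z.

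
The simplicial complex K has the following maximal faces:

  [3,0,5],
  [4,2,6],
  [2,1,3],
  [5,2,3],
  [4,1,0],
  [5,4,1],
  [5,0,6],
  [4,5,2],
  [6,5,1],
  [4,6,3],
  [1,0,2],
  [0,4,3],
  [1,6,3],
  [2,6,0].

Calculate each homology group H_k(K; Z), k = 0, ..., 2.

H_0 ≅ Z,  H_1 ≅ Z^2,  H_2 ≅ Z.

Order the vertices as 0 < 1 < 2 < 3 < 4 < 5 < 6. Listing each simplex with vertices in this order, K has dimension 2 with simplices:

  0-simplices (7): [0], [1], [2], [3], [4], [5], [6]
  1-simplices (21): [0,1], [0,2], [0,3], [0,4], [0,5], [0,6], [1,2], [1,3], [1,4], [1,5], [1,6], [2,3], [2,4], [2,5], [2,6], [3,4], [3,5], [3,6], [4,5], [4,6], [5,6]
  2-simplices (14): [0,1,2], [0,1,4], [0,2,6], [0,3,4], [0,3,5], [0,5,6], [1,2,3], [1,3,6], [1,4,5], [1,5,6], [2,3,5], [2,4,5], [2,4,6], [3,4,6]

giving chain groups C_0 ≅ Z^7, C_1 ≅ Z^21, C_2 ≅ Z^14.

The boundary map ∂_1: C_1 → C_0 sends each edge [p,q] (with p < q) to q − p. For instance
  ∂[3,4] = [4] − [3].
The resulting 7×21 matrix has rank 6, and its Smith normal form has invariant factors (1,1,1,1,1,1).

The boundary map ∂_2: C_2 → C_1 maps a triangle to the signed sum of its edges. For instance
  ∂[0,3,4] = [3,4] − [0,4] + [0,3],
  ∂[2,4,6] = [4,6] − [2,6] + [2,4].
The resulting 21×14 matrix has rank 13, and its Smith normal form has invariant factors (1,1,1,1,1,1,1,1,1,1,1,1,1).

Now H_k = ker ∂_k / im ∂_{k+1}, so:

  H_0: rank C_0 − rank ∂_1 = 7 − 6 = 1, and the invariant factors of ∂_1 are all 1, so H_0 ≅ Z.
  H_1: rank ker ∂_1 − rank ∂_2 = (21 − 6) − 13 = 2, and the invariant factors of ∂_2 are all 1, so H_1 ≅ Z^2.
  H_2: rank ker ∂_2 − rank ∂_3 = (14 − 13) − 0 = 1, and there is no ∂_3, so H_2 ≅ Z.

As a check, the Euler characteristic is 7 − 21 + 14 = 0, which agrees with 1 − 2 + 1 = 0.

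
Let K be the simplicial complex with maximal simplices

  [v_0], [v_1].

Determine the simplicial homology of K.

H_0 ≅ Z^2.

We work with the vertex ordering v_0 < v_1. The simplices of K, each written with vertices in increasing order, are:

  0-simplices (2): [v_0], [v_1]

Hence C_0 ≅ Z^2.

Now H_k = ker ∂_k / im ∂_{k+1}, so:

  H_0: rank C_0 − rank ∂_1 = 2 − 0 = 2, and there is no ∂_1, so H_0 = Z^2.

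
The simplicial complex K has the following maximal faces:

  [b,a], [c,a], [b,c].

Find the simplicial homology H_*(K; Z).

H_0 = Z,  H_1 = Z.

K has 3 vertices, 3 edges.
rank ∂_0 = 0, rank ∂_1 = 2 ⇒ b_0 = 3 − 0 − 2 = 1; all invariant factors of ∂_1 are 1 so no torsion. So H_0 ≅ Z.
rank ∂_1 = 2, rank ∂_2 = 0 ⇒ b_1 = 3 − 2 − 0 = 1. So H_1 ≅ Z.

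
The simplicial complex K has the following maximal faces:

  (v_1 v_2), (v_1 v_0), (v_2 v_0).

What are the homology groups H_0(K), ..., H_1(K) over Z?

H_0 = Z,  H_1 = Z.

Fix the vertex order v_0 < v_1 < v_2 and write every simplex with vertices in increasing order. Then dim K = 1 and the simplices of K are:

  0-simplices (3): [v_0], [v_1], [v_2]
  1-simplices (3): [v_0,v_1], [v_0,v_2], [v_1,v_2]

giving chain groups C_0 ≅ Z^3, C_1 ≅ Z^3.

The boundary map ∂_1: C_1 → C_0 is given by ∂[p,q] = [q] − [p].
The 3×3 boundary matrix has rank 2 and Smith normal form diag(1,1).

Computing H_k = (kernel of ∂_k) / (image of ∂_{k+1}):

  H_0: rank C_0 − rank ∂_1 = 3 − 2 = 1, and the invariant factors of ∂_1 are all 1, so H_0 = Z.
  H_1: rank ker ∂_1 − rank ∂_2 = (3 − 2) − 0 = 1, and there is no ∂_2, so H_1 = Z.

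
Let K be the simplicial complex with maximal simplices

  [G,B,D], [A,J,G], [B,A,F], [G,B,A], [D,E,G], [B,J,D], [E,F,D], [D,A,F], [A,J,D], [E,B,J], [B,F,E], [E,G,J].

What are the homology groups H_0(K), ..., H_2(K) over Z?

K has 7 vertices, 18 edges, 12 triangles.
rank ∂_0 = 0, rank ∂_1 = 6 ⇒ b_0 = 7 − 0 − 6 = 1; all invariant factors of ∂_1 are 1 so no torsion. So H_0 ≅ Z.
rank ∂_1 = 6, rank ∂_2 = 12 ⇒ b_1 = 18 − 6 − 12 = 0; ∂_2 has invariant factor(s) [2] giving torsion. So H_1 ≅ Z/2Z.
rank ∂_2 = 12, rank ∂_3 = 0 ⇒ b_2 = 12 − 12 − 0 = 0. So H_2 ≅ 0.

H_0 ≅ Z,  H_1 ≅ Z/2Z,  H_2 = 0.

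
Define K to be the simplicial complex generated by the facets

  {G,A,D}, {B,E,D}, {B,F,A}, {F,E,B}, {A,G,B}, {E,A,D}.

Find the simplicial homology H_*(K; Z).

Fix the vertex order A < B < D < E < F < G and write every simplex with vertices in increasing order. Then dim K = 2 and the simplices of K are:

  0-simplices (6): A, B, D, E, F, G
  1-simplices (12): AB, AD, AE, AF, AG, BD, BE, BF, BG, DE, DG, EF
  2-simplices (6): ABF, ABG, ADE, ADG, BDE, BEF

Hence C_0 ≅ Z^6, C_1 ≅ Z^12, C_2 ≅ Z^6.

∂_1: C_1 → C_0 is given by ∂[p,q] = [q] − [p]. For instance
  ∂DE = E − D.
As a 6×12 matrix over Z this has rank 5, with invariant factors (1,1,1,1,1).

Boundary ∂_2: C_2 → C_1 acts by ∂[p,q,r] = [q,r] − [p,r] + [p,q]. For instance
  ∂ABF = BF − AF + AB,
  ∂ABG = BG − AG + AB.
This gives a 12×6 integer matrix of rank 6; reducing to Smith normal form yields diagonal entries (1,1,1,1,1,1).

Computing H_k = (kernel of ∂_k) / (image of ∂_{k+1}):

  H_0: rank C_0 − rank ∂_1 = 6 − 5 = 1, and the invariant factors of ∂_1 are all 1, so H_0 ≅ Z.
  H_1: rank ker ∂_1 − rank ∂_2 = (12 − 5) − 6 = 1, and the invariant factors of ∂_2 are all 1, so H_1 ≅ Z.
  H_2: rank ker ∂_2 − rank ∂_3 = (6 − 6) − 0 = 0, and there is no ∂_3, so H_2 ≅ 0.

(K is a triangulation of the cylinder S^1 x I.)

H_0 ≅ Z,  H_1 ≅ Z,  H_2 = 0.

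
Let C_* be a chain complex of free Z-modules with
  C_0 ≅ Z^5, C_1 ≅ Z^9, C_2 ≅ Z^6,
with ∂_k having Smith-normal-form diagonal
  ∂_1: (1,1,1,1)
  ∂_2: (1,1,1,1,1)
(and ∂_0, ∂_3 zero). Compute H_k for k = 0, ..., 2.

H_0 = Z,  H_1 = 0,  H_2 = Z.

H_0: b_0 = 5 − 0 − 4 = 1; torsion from ∂_1 factors > 1: none. So H_0 = Z.
H_1: b_1 = 9 − 4 − 5 = 0; torsion from ∂_2 factors > 1: none. So H_1 = 0.
H_2: b_2 = 6 − 5 − 0 = 1; torsion from ∂_3 factors > 1: none. So H_2 = Z.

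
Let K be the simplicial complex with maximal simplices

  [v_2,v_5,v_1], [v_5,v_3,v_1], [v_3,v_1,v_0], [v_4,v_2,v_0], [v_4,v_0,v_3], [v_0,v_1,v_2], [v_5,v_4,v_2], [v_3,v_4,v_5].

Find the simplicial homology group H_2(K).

K has 6 vertices, 12 edges, 8 triangles.
rank ∂_2 = 7, rank ∂_3 = 0 ⇒ b_2 = 8 − 7 − 0 = 1. So H_2 = Z.

H_2 ≅ Z.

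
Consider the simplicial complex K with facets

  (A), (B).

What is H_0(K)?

H_0 ≅ Z^2.

We work with the vertex ordering A < B. The simplices of K, each written with vertices in increasing order, are:

  0-simplices (2): A, B

giving chain groups C_0 ≅ Z^2.

Computing H_k = (kernel of ∂_k) / (image of ∂_{k+1}):

  H_0: rank C_0 − rank ∂_1 = 2 − 0 = 2, and there is no ∂_1, so H_0 ≅ Z^2.

(K is a triangulation of a set of 2 points.)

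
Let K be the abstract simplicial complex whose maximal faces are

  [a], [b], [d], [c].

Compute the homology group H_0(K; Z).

Fix the vertex order a < b < c < d and write every simplex with vertices in increasing order. Then dim K = 0 and the simplices of K are:

  0-simplices (4): a, b, c, d

so the chain groups are C_0 ≅ Z^4.

From H_k ≅ ker(∂_k) / im(∂_{k+1}) we obtain:

  H_0: rank C_0 − rank ∂_1 = 4 − 0 = 4, and there is no ∂_1, so H_0 = Z^4.

H_0 = Z^4.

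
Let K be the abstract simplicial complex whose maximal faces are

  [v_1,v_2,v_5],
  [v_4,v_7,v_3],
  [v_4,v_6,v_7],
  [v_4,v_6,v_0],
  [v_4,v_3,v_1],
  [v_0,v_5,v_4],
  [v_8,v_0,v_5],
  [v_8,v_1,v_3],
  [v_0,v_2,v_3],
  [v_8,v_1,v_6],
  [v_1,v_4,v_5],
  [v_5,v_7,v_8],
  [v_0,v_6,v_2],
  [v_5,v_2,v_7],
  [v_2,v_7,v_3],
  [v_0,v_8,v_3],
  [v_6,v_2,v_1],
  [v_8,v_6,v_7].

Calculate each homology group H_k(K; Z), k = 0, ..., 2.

Order the vertices as v_0 < v_1 < v_2 < v_3 < v_4 < v_5 < v_6 < v_7 < v_8. Listing each simplex with vertices in this order, K has dimension 2 with simplices:

  0-simplices (9): [v_0], [v_1], [v_2], [v_3], [v_4], [v_5], [v_6], [v_7], [v_8]
  1-simplices (27): (27 of them)
  2-simplices (18): (18 of them)

giving chain groups C_0 ≅ Z^9, C_1 ≅ Z^27, C_2 ≅ Z^18.

The boundary map ∂_1: C_1 → C_0 maps an edge to its endpoints' difference, ∂[p,q] = q − p. For instance
  ∂[v_0,v_4] = [v_4] − [v_0].
The resulting 9×27 matrix has rank 8, and its Smith normal form has invariant factors (1,1,1,1,1,1,1,1).

Boundary ∂_2: C_2 → C_1 maps a triangle to the signed sum of its edges. For instance
  ∂[v_0,v_4,v_6] = [v_4,v_6] − [v_0,v_6] + [v_0,v_4],
  ∂[v_1,v_6,v_8] = [v_6,v_8] − [v_1,v_8] + [v_1,v_6].
This gives a 27×18 integer matrix of rank 17; reducing to Smith normal form yields diagonal entries (1,1,1,1,1,1,1,1,1,1,1,1,1,1,1,1,1).

Computing H_k = (kernel of ∂_k) / (image of ∂_{k+1}):

  H_0: rank C_0 − rank ∂_1 = 9 − 8 = 1, and the invariant factors of ∂_1 are all 1, so H_0 = Z.
  H_1: rank ker ∂_1 − rank ∂_2 = (27 − 8) − 17 = 2, and the invariant factors of ∂_2 are all 1, so H_1 = Z^2.
  H_2: rank ker ∂_2 − rank ∂_3 = (18 − 17) − 0 = 1, and there is no ∂_3, so H_2 = Z.

H_0 = Z,  H_1 = Z^2,  H_2 = Z.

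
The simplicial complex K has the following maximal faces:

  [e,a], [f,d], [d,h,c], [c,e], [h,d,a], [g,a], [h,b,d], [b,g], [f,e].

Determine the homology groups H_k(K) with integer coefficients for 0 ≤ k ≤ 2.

H_0 ≅ Z,  H_1 ≅ Z^3,  H_2 = 0.

Take the total order a < b < c < d < e < f < g < h on the vertex set. Then K (dimension 2) consists of the simplices:

  0-simplices (8): a, b, c, d, e, f, g, h
  1-simplices (13): ad, ae, ag, ah, bd, bg, bh, cd, ce, ch, df, dh, ef
  2-simplices (3): adh, bdh, cdh

so the chain groups are C_0 ≅ Z^8, C_1 ≅ Z^13, C_2 ≅ Z^3.

∂_1: C_1 → C_0 is given by ∂[p,q] = [q] − [p].
As a 8×13 matrix over Z this has rank 7, with invariant factors (1,1,1,1,1,1,1).

The boundary map ∂_2: C_2 → C_1 maps a triangle to the signed sum of its edges. For instance
  ∂cdh = dh − ch + cd,
  ∂adh = dh − ah + ad.
The 13×3 boundary matrix has rank 3 and Smith normal form diag(1,1,1).

Computing H_k = (kernel of ∂_k) / (image of ∂_{k+1}):

  H_0: rank C_0 − rank ∂_1 = 8 − 7 = 1, and the invariant factors of ∂_1 are all 1, so H_0 ≅ Z.
  H_1: rank ker ∂_1 − rank ∂_2 = (13 − 7) − 3 = 3, and the invariant factors of ∂_2 are all 1, so H_1 ≅ Z^3.
  H_2: rank ker ∂_2 − rank ∂_3 = (3 − 3) − 0 = 0, and there is no ∂_3, so H_2 ≅ 0.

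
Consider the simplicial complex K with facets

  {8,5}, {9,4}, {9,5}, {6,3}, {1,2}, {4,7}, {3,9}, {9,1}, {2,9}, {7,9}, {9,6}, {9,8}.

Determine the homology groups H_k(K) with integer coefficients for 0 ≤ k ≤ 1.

Take the total order 1 < 2 < 3 < 4 < 5 < 6 < 7 < 8 < 9 on the vertex set. Then K (dimension 1) consists of the simplices:

  0-simplices (9): [1], [2], [3], [4], [5], [6], [7], [8], [9]
  1-simplices (12): [1,2], [1,9], [2,9], [3,6], [3,9], [4,7], [4,9], [5,8], [5,9], [6,9], [7,9], [8,9]

Hence C_0 ≅ Z^9, C_1 ≅ Z^12.

The boundary map ∂_1: C_1 → C_0 is given by ∂[p,q] = [q] − [p]. For instance
  ∂[2,9] = [9] − [2].
As a 9×12 matrix over Z this has rank 8, with invariant factors (1,1,1,1,1,1,1,1).

From H_k ≅ ker(∂_k) / im(∂_{k+1}) we obtain:

  H_0: rank C_0 − rank ∂_1 = 9 − 8 = 1, and the invariant factors of ∂_1 are all 1, so H_0 = Z.
  H_1: rank ker ∂_1 − rank ∂_2 = (12 − 8) − 0 = 4, and there is no ∂_2, so H_1 = Z^4.

As a check, the Euler characteristic is 9 − 12 = -3, which agrees with 1 − 4 = -3.
(K is a triangulation of a wedge of 4 circles.)

H_0 = Z,  H_1 = Z^4.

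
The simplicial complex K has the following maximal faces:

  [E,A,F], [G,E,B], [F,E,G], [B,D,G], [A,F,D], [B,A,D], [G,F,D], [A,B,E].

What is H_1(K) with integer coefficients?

H_1 = 0.

We work with the vertex ordering A < B < D < E < F < G. The simplices of K, each written with vertices in increasing order, are:

  0-simplices (6): A, B, D, E, F, G
  1-simplices (12): AB, AD, AE, AF, BD, BE, BG, DF, DG, EF, EG, FG
  2-simplices (8): ABD, ABE, ADF, AEF, BDG, BEG, DFG, EFG

so the chain groups are C_0 ≅ Z^6, C_1 ≅ Z^12, C_2 ≅ Z^8.

∂_1: C_1 → C_0 sends each edge [p,q] (with p < q) to q − p. For instance
  ∂AF = F − A.
The 6×12 boundary matrix has rank 5 and Smith normal form diag(1,1,1,1,1).

Boundary ∂_2: C_2 → C_1 sends each 2-simplex [p,q,r] to [q,r] − [p,r] + [p,q]. For instance
  ∂ADF = DF − AF + AD,
  ∂ABD = BD − AD + AB.
As a 12×8 matrix over Z this has rank 7, with invariant factors (1,1,1,1,1,1,1).

Reading off H_k = ker ∂_k / im ∂_{k+1}:

  H_1: rank ker ∂_1 − rank ∂_2 = (12 − 5) − 7 = 0, and the invariant factors of ∂_2 are all 1, so H_1 ≅ 0.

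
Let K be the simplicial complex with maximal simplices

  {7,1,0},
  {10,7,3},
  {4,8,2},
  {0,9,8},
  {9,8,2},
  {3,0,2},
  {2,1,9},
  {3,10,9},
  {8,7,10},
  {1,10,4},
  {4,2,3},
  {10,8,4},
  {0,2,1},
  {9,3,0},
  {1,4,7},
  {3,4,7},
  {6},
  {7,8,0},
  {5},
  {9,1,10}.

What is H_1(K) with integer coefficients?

Fix the vertex order 0 < 1 < 2 < 3 < 4 < 5 < 6 < 7 < 8 < 9 < 10 and write every simplex with vertices in increasing order. Then dim K = 2 and the simplices of K are:

  0-simplices (11): [0], [1], [2], [3], [4], [5], [6], [7], [8], [9], [10]
  1-simplices (27): (27 of them)
  2-simplices (18): (18 of them)

Hence C_0 ≅ Z^11, C_1 ≅ Z^27, C_2 ≅ Z^18.

∂_1: C_1 → C_0 maps an edge to its endpoints' difference, ∂[p,q] = q − p.
This gives a 11×27 integer matrix of rank 8; reducing to Smith normal form yields diagonal entries (1,1,1,1,1,1,1,1).

Boundary ∂_2: C_2 → C_1 sends each 2-simplex [p,q,r] to [q,r] − [p,r] + [p,q]. For instance
  ∂[0,7,8] = [7,8] − [0,8] + [0,7],
  ∂[7,8,10] = [8,10] − [7,10] + [7,8].
The 27×18 boundary matrix has rank 18 and Smith normal form diag(1,1,1,1,1,1,1,1,1,1,1,1,1,1,1,1,1,2).

Reading off H_k = ker ∂_k / im ∂_{k+1}:

  H_1: rank ker ∂_1 − rank ∂_2 = (27 − 8) − 18 = 1, and ∂_2 has invariant factor 2 > 1, so H_1 ≅ Z ⊕ Z/2.

(K is a triangulation of the disjoint union of a set of 2 points and the Klein bottle.)

H_1 = Z ⊕ Z/2.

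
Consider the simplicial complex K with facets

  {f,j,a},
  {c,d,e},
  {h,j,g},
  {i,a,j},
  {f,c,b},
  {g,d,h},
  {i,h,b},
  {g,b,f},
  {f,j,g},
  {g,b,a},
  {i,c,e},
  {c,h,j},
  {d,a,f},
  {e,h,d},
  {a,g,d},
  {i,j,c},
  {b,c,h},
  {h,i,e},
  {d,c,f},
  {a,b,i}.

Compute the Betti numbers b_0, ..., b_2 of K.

Fix the vertex order a < b < c < d < e < f < g < h < i < j and write every simplex with vertices in increasing order. Then dim K = 2 and the simplices of K are:

  0-simplices (10): a, b, c, d, e, f, g, h, i, j
  1-simplices (30): ab, ad, af, ag, ai, aj, bc, bf, bg, bh, bi, cd, ce, cf, ch, ci, cj, de, df, dg, dh, eh, ei, fg, fj, gh, gj, hi, hj, ij
  2-simplices (20): abg, abi, adf, adg, afj, aij, bcf, bch, bfg, bhi, cde, cdf, cei, chj, cij, deh, dgh, ehi, fgj, ghj

so the chain groups are C_0 ≅ Z^10, C_1 ≅ Z^30, C_2 ≅ Z^20.

Boundary ∂_1: C_1 → C_0 sends each edge [p,q] (with p < q) to q − p. For instance
  ∂bc = c − b.
As a 10×30 matrix over Z this has rank 9, with invariant factors (1,1,1,1,1,1,1,1,1).

∂_2: C_2 → C_1 sends each 2-simplex [p,q,r] to [q,r] − [p,r] + [p,q]. For instance
  ∂cei = ei − ci + ce,
  ∂bfg = fg − bg + bf.
As a 30×20 matrix over Z this has rank 20, with invariant factors (1,1,1,1,1,1,1,1,1,1,1,1,1,1,1,1,1,1,1,2).

Reading off H_k = ker ∂_k / im ∂_{k+1}:

  H_0: rank C_0 − rank ∂_1 = 10 − 9 = 1, and the invariant factors of ∂_1 are all 1, so H_0 ≅ Z.
  H_1: rank ker ∂_1 − rank ∂_2 = (30 − 9) − 20 = 1, and ∂_2 has invariant factor 2 > 1, so H_1 ≅ Z ⊕ Z_2.
  H_2: rank ker ∂_2 − rank ∂_3 = (20 − 20) − 0 = 0, and there is no ∂_3, so H_2 ≅ 0.

(K is a triangulation of the Klein bottle.)

Hence the Betti numbers are b_0 = 1, b_1 = 1, b_2 = 0.

b_0 = 1, b_1 = 1, b_2 = 0.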